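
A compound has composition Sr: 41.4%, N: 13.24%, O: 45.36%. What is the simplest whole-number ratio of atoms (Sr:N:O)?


Assume 100 g of compound, divide each mass% by atomic mass to get moles, then normalize by the smallest to get a raw atom ratio.
Moles per 100 g: Sr: 41.4/87.62 = 0.4725, N: 13.24/14.007 = 0.9452, O: 45.36/15.999 = 2.8352
Raw ratio (divide by min = 0.4725): Sr: 1.0, N: 2.001, O: 6.0
Multiply by 1 to clear fractions: Sr: 1.0 ~= 1, N: 2.001 ~= 2, O: 6.0 ~= 6
Reduce by GCD to get the simplest whole-number ratio:

1:2:6


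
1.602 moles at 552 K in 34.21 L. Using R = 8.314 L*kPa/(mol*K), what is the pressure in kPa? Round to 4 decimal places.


PV = nRT, solve for P = nRT / V.
nRT = 1.602 * 8.314 * 552 = 7352.1035
P = 7352.1035 / 34.21
P = 214.91094709 kPa, rounded to 4 dp:

214.9109 kPa


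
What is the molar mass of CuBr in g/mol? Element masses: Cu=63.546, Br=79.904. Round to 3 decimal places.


M = sum(count * atomic_mass) over atoms.
M = 1*63.546 + 1*79.904
M = 63.546 + 79.904
M = 143.45 g/mol, rounded to 3 dp:

143.450 g/mol


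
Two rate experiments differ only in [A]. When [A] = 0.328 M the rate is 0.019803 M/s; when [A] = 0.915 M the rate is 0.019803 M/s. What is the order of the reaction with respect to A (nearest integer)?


Rate is proportional to [A]^n, so rate2/rate1 = ([A]2/[A]1)^n. Take logs to solve for n.
rate2/rate1 = 0.019803 / 0.019803 = 1.0
[A]2/[A]1 = 0.915 / 0.328 = 2.7896
n = ln(1.0) / ln(2.7896) = 0.0
Nearest integer order:

0


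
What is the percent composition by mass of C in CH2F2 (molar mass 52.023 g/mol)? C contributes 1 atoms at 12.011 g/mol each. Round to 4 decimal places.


pct = 100 * (n_elem * M_elem) / M_total
mass_contribution = 1 * 12.011 = 12.011 g/mol
pct = 100 * 12.011 / 52.023
pct = 23.08786498 %, rounded to 4 dp:

23.0879 %


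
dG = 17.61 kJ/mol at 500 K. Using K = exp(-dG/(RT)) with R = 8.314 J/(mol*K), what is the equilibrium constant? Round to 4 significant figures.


dG is in kJ/mol; multiply by 1000 to match R in J/(mol*K).
RT = 8.314 * 500 = 4157.0 J/mol
exponent = -dG*1000 / (RT) = -(17.61*1000) / 4157.0 = -4.23622805
K = exp(-4.23622805)
K = 0.014462039, rounded to 4 significant figures:

0.01446


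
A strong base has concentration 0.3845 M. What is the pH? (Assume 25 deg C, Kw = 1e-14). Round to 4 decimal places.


A strong base dissociates completely, so [OH-] equals the given concentration.
pOH = -log10([OH-]) = -log10(0.3845) = 0.415104
pH = 14 - pOH = 14 - 0.415104
pH = 13.584896, rounded to 4 dp:

13.5849


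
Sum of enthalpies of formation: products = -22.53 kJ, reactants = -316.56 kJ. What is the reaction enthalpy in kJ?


dH_rxn = sum(dH_f products) - sum(dH_f reactants)
dH_rxn = -22.53 - (-316.56)
dH_rxn = 294.03 kJ:

294.03 kJ


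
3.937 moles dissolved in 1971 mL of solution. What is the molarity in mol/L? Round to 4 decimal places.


Convert volume to liters: V_L = V_mL / 1000.
V_L = 1971 / 1000 = 1.971 L
M = n / V_L = 3.937 / 1.971
M = 1.99746322 mol/L, rounded to 4 dp:

1.9975 mol/L


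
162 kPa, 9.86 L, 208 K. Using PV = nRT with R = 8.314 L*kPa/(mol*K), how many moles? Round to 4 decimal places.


PV = nRT, solve for n = PV / (RT).
PV = 162 * 9.86 = 1597.32
RT = 8.314 * 208 = 1729.312
n = 1597.32 / 1729.312
n = 0.92367369 mol, rounded to 4 dp:

0.9237 mol


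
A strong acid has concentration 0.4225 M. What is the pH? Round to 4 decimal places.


A strong acid dissociates completely, so [H+] equals the given concentration.
pH = -log10([H+]) = -log10(0.4225)
pH = 0.37417329, rounded to 4 dp:

0.3742


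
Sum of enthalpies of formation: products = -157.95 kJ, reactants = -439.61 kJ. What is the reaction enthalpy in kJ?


dH_rxn = sum(dH_f products) - sum(dH_f reactants)
dH_rxn = -157.95 - (-439.61)
dH_rxn = 281.66 kJ:

281.66 kJ


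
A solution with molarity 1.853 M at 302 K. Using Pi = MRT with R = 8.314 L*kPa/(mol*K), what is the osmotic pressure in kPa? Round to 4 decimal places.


Osmotic pressure (van't Hoff): Pi = M*R*T.
RT = 8.314 * 302 = 2510.828
Pi = 1.853 * 2510.828
Pi = 4652.564284 kPa, rounded to 4 dp:

4652.5643 kPa


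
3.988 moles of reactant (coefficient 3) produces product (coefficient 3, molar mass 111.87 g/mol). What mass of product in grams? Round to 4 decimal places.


Use the coefficient ratio to convert reactant moles to product moles, then multiply by the product's molar mass.
moles_P = moles_R * (coeff_P / coeff_R) = 3.988 * (3/3) = 3.988
mass_P = moles_P * M_P = 3.988 * 111.87
mass_P = 446.13756 g, rounded to 4 dp:

446.1376 g


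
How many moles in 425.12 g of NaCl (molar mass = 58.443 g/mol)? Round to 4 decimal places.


n = mass / M
n = 425.12 / 58.443
n = 7.27409613 mol, rounded to 4 dp:

7.2741 mol


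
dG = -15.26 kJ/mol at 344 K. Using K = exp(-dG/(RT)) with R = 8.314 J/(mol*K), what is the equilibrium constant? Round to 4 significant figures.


dG is in kJ/mol; multiply by 1000 to match R in J/(mol*K).
RT = 8.314 * 344 = 2860.016 J/mol
exponent = -dG*1000 / (RT) = -(-15.26*1000) / 2860.016 = 5.33563449
K = exp(5.33563449)
K = 207.60443, rounded to 4 significant figures:

207.6


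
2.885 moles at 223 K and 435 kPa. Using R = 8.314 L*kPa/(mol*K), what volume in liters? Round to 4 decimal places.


PV = nRT, solve for V = nRT / P.
nRT = 2.885 * 8.314 * 223 = 5348.8535
V = 5348.8535 / 435
V = 12.29621494 L, rounded to 4 dp:

12.2962 L


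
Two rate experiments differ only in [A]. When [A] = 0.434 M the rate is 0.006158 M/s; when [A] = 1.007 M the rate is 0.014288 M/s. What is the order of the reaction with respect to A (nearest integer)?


Rate is proportional to [A]^n, so rate2/rate1 = ([A]2/[A]1)^n. Take logs to solve for n.
rate2/rate1 = 0.014288 / 0.006158 = 2.3202
[A]2/[A]1 = 1.007 / 0.434 = 2.3203
n = ln(2.3202) / ln(2.3203) = 1.0
Nearest integer order:

1


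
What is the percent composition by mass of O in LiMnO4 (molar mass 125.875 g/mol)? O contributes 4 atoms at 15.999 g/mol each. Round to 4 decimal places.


pct = 100 * (n_elem * M_elem) / M_total
mass_contribution = 4 * 15.999 = 63.996 g/mol
pct = 100 * 63.996 / 125.875
pct = 50.8409136 %, rounded to 4 dp:

50.8409 %


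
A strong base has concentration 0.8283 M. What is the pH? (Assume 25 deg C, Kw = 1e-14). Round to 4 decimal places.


A strong base dissociates completely, so [OH-] equals the given concentration.
pOH = -log10([OH-]) = -log10(0.8283) = 0.081812
pH = 14 - pOH = 14 - 0.081812
pH = 13.918188, rounded to 4 dp:

13.9182


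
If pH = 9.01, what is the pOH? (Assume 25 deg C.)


At 25 deg C, pH + pOH = 14.
pOH = 14 - pH = 14 - 9.01
pOH = 4.99:

4.99


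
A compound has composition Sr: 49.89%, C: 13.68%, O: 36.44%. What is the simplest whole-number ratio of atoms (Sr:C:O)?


Assume 100 g of compound, divide each mass% by atomic mass to get moles, then normalize by the smallest to get a raw atom ratio.
Moles per 100 g: Sr: 49.89/87.62 = 0.5694, C: 13.68/12.011 = 1.139, O: 36.44/15.999 = 2.2776
Raw ratio (divide by min = 0.5694): Sr: 1.0, C: 2.0, O: 4.0
Multiply by 1 to clear fractions: Sr: 1.0 ~= 1, C: 2.0 ~= 2, O: 4.0 ~= 4
Reduce by GCD to get the simplest whole-number ratio:

1:2:4


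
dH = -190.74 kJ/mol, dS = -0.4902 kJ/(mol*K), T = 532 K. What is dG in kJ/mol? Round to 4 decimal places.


Gibbs: dG = dH - T*dS (consistent units, dS already in kJ/(mol*K)).
T*dS = 532 * -0.4902 = -260.7864
dG = -190.74 - (-260.7864)
dG = 70.0464 kJ/mol, rounded to 4 dp:

70.0464 kJ/mol


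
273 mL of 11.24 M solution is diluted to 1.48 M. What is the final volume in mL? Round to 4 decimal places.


Dilution: M1*V1 = M2*V2, solve for V2.
V2 = M1*V1 / M2
V2 = 11.24 * 273 / 1.48
V2 = 3068.52 / 1.48
V2 = 2073.32432432 mL, rounded to 4 dp:

2073.3243 mL


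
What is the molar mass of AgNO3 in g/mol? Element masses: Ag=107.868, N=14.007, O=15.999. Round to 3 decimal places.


M = sum(count * atomic_mass) over atoms.
M = 1*107.868 + 1*14.007 + 3*15.999
M = 107.868 + 14.007 + 47.997
M = 169.872 g/mol, rounded to 3 dp:

169.872 g/mol


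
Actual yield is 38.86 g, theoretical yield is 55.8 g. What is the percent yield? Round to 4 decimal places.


% yield = 100 * actual / theoretical
% yield = 100 * 38.86 / 55.8
% yield = 69.64157706 %, rounded to 4 dp:

69.6416 %


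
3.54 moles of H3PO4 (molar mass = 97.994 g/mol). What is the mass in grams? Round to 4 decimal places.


mass = n * M
mass = 3.54 * 97.994
mass = 346.89876 g, rounded to 4 dp:

346.8988 g


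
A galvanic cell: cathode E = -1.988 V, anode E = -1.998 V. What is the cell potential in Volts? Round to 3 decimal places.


Standard cell potential: E_cell = E_cathode - E_anode.
E_cell = -1.988 - (-1.998)
E_cell = 0.01 V, rounded to 3 dp:

0.010 V


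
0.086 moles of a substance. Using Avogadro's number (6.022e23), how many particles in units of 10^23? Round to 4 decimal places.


N = n * NA, then divide by 1e23 for the requested units.
N / 1e23 = n * 6.022
N / 1e23 = 0.086 * 6.022
N / 1e23 = 0.517892, rounded to 4 dp:

0.5179


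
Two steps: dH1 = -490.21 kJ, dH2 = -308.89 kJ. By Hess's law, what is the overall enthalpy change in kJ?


Hess's law: enthalpy is a state function, so add the step enthalpies.
dH_total = dH1 + dH2 = -490.21 + (-308.89)
dH_total = -799.1 kJ:

-799.10 kJ


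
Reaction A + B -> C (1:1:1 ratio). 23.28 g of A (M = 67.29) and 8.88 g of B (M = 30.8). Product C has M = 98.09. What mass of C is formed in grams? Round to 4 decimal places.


Find moles of each reactant; the smaller value is the limiting reagent in a 1:1:1 reaction, so moles_C equals moles of the limiter.
n_A = mass_A / M_A = 23.28 / 67.29 = 0.345965 mol
n_B = mass_B / M_B = 8.88 / 30.8 = 0.288312 mol
Limiting reagent: B (smaller), n_limiting = 0.288312 mol
mass_C = n_limiting * M_C = 0.288312 * 98.09
mass_C = 28.28052408 g, rounded to 4 dp:

28.2805 g


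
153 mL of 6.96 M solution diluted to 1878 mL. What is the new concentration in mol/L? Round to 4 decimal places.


Dilution: M1*V1 = M2*V2, solve for M2.
M2 = M1*V1 / V2
M2 = 6.96 * 153 / 1878
M2 = 1064.88 / 1878
M2 = 0.56702875 mol/L, rounded to 4 dp:

0.5670 mol/L


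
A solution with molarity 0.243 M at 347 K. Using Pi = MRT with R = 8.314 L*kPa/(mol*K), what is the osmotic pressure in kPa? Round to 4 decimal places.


Osmotic pressure (van't Hoff): Pi = M*R*T.
RT = 8.314 * 347 = 2884.958
Pi = 0.243 * 2884.958
Pi = 701.044794 kPa, rounded to 4 dp:

701.0448 kPa


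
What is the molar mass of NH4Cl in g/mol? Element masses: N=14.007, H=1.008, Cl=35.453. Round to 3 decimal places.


M = sum(count * atomic_mass) over atoms.
M = 1*14.007 + 4*1.008 + 1*35.453
M = 14.007 + 4.032 + 35.453
M = 53.492 g/mol, rounded to 3 dp:

53.492 g/mol


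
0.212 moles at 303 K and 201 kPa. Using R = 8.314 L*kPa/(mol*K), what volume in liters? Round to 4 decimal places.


PV = nRT, solve for V = nRT / P.
nRT = 0.212 * 8.314 * 303 = 534.0581
V = 534.0581 / 201
V = 2.65700547 L, rounded to 4 dp:

2.6570 L


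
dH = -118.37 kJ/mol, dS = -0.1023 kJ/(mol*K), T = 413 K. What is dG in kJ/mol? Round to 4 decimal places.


Gibbs: dG = dH - T*dS (consistent units, dS already in kJ/(mol*K)).
T*dS = 413 * -0.1023 = -42.2499
dG = -118.37 - (-42.2499)
dG = -76.1201 kJ/mol, rounded to 4 dp:

-76.1201 kJ/mol


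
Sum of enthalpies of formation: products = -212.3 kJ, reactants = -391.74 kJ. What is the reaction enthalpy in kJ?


dH_rxn = sum(dH_f products) - sum(dH_f reactants)
dH_rxn = -212.3 - (-391.74)
dH_rxn = 179.44 kJ:

179.44 kJ


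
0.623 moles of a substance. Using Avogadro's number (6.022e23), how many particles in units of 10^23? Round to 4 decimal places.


N = n * NA, then divide by 1e23 for the requested units.
N / 1e23 = n * 6.022
N / 1e23 = 0.623 * 6.022
N / 1e23 = 3.751706, rounded to 4 dp:

3.7517


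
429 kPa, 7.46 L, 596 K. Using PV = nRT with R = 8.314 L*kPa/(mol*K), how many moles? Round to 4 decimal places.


PV = nRT, solve for n = PV / (RT).
PV = 429 * 7.46 = 3200.34
RT = 8.314 * 596 = 4955.144
n = 3200.34 / 4955.144
n = 0.64586216 mol, rounded to 4 dp:

0.6459 mol


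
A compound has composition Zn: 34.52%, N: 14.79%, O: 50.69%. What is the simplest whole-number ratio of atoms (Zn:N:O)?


Assume 100 g of compound, divide each mass% by atomic mass to get moles, then normalize by the smallest to get a raw atom ratio.
Moles per 100 g: Zn: 34.52/65.38 = 0.528, N: 14.79/14.007 = 1.0559, O: 50.69/15.999 = 3.1683
Raw ratio (divide by min = 0.528): Zn: 1.0, N: 2.0, O: 6.001
Multiply by 1 to clear fractions: Zn: 1.0 ~= 1, N: 2.0 ~= 2, O: 6.001 ~= 6
Reduce by GCD to get the simplest whole-number ratio:

1:2:6


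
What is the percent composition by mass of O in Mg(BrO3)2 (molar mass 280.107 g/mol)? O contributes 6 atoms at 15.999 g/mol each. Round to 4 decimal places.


pct = 100 * (n_elem * M_elem) / M_total
mass_contribution = 6 * 15.999 = 95.994 g/mol
pct = 100 * 95.994 / 280.107
pct = 34.27047521 %, rounded to 4 dp:

34.2705 %


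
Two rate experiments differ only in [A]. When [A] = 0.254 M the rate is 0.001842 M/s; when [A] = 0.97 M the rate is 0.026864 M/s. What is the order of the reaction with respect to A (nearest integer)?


Rate is proportional to [A]^n, so rate2/rate1 = ([A]2/[A]1)^n. Take logs to solve for n.
rate2/rate1 = 0.026864 / 0.001842 = 14.5841
[A]2/[A]1 = 0.97 / 0.254 = 3.8189
n = ln(14.5841) / ln(3.8189) = 2.0
Nearest integer order:

2


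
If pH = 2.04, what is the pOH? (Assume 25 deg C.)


At 25 deg C, pH + pOH = 14.
pOH = 14 - pH = 14 - 2.04
pOH = 11.96:

11.96


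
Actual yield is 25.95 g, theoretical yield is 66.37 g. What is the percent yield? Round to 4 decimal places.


% yield = 100 * actual / theoretical
% yield = 100 * 25.95 / 66.37
% yield = 39.09899051 %, rounded to 4 dp:

39.0990 %


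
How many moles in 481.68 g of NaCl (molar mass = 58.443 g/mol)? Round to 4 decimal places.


n = mass / M
n = 481.68 / 58.443
n = 8.2418767 mol, rounded to 4 dp:

8.2419 mol


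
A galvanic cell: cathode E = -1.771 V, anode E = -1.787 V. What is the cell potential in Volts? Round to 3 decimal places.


Standard cell potential: E_cell = E_cathode - E_anode.
E_cell = -1.771 - (-1.787)
E_cell = 0.016 V, rounded to 3 dp:

0.016 V


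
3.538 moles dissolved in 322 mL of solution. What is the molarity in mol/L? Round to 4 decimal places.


Convert volume to liters: V_L = V_mL / 1000.
V_L = 322 / 1000 = 0.322 L
M = n / V_L = 3.538 / 0.322
M = 10.98757764 mol/L, rounded to 4 dp:

10.9876 mol/L


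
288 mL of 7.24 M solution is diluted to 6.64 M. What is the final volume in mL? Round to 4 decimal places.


Dilution: M1*V1 = M2*V2, solve for V2.
V2 = M1*V1 / M2
V2 = 7.24 * 288 / 6.64
V2 = 2085.12 / 6.64
V2 = 314.02409639 mL, rounded to 4 dp:

314.0241 mL


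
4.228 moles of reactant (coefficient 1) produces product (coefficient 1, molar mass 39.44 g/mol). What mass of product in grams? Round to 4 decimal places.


Use the coefficient ratio to convert reactant moles to product moles, then multiply by the product's molar mass.
moles_P = moles_R * (coeff_P / coeff_R) = 4.228 * (1/1) = 4.228
mass_P = moles_P * M_P = 4.228 * 39.44
mass_P = 166.75232 g, rounded to 4 dp:

166.7523 g


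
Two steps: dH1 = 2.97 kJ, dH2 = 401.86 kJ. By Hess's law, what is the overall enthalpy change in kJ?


Hess's law: enthalpy is a state function, so add the step enthalpies.
dH_total = dH1 + dH2 = 2.97 + (401.86)
dH_total = 404.83 kJ:

404.83 kJ


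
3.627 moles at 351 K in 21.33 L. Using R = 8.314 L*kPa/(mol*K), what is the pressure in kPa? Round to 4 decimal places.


PV = nRT, solve for P = nRT / V.
nRT = 3.627 * 8.314 * 351 = 10584.3622
P = 10584.3622 / 21.33
P = 496.21951242 kPa, rounded to 4 dp:

496.2195 kPa


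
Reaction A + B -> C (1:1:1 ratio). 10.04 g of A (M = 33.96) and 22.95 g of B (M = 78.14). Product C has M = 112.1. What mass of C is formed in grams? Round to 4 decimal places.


Find moles of each reactant; the smaller value is the limiting reagent in a 1:1:1 reaction, so moles_C equals moles of the limiter.
n_A = mass_A / M_A = 10.04 / 33.96 = 0.295642 mol
n_B = mass_B / M_B = 22.95 / 78.14 = 0.293704 mol
Limiting reagent: B (smaller), n_limiting = 0.293704 mol
mass_C = n_limiting * M_C = 0.293704 * 112.1
mass_C = 32.9242184 g, rounded to 4 dp:

32.9242 g


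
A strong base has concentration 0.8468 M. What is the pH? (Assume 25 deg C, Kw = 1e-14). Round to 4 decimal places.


A strong base dissociates completely, so [OH-] equals the given concentration.
pOH = -log10([OH-]) = -log10(0.8468) = 0.072219
pH = 14 - pOH = 14 - 0.072219
pH = 13.927781, rounded to 4 dp:

13.9278


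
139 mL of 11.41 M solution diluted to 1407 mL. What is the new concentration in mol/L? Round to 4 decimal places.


Dilution: M1*V1 = M2*V2, solve for M2.
M2 = M1*V1 / V2
M2 = 11.41 * 139 / 1407
M2 = 1585.99 / 1407
M2 = 1.12721393 mol/L, rounded to 4 dp:

1.1272 mol/L


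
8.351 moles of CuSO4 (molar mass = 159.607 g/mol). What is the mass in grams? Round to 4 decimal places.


mass = n * M
mass = 8.351 * 159.607
mass = 1332.878057 g, rounded to 4 dp:

1332.8781 g


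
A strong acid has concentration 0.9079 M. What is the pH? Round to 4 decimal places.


A strong acid dissociates completely, so [H+] equals the given concentration.
pH = -log10([H+]) = -log10(0.9079)
pH = 0.04196198, rounded to 4 dp:

0.0420


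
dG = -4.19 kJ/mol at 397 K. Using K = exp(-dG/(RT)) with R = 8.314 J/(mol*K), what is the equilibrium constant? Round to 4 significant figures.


dG is in kJ/mol; multiply by 1000 to match R in J/(mol*K).
RT = 8.314 * 397 = 3300.658 J/mol
exponent = -dG*1000 / (RT) = -(-4.19*1000) / 3300.658 = 1.26944385
K = exp(1.26944385)
K = 3.5588727, rounded to 4 significant figures:

3.559


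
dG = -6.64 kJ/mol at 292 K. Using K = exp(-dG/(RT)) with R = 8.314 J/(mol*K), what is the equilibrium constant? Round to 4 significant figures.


dG is in kJ/mol; multiply by 1000 to match R in J/(mol*K).
RT = 8.314 * 292 = 2427.688 J/mol
exponent = -dG*1000 / (RT) = -(-6.64*1000) / 2427.688 = 2.73511258
K = exp(2.73511258)
K = 15.411478, rounded to 4 significant figures:

15.41


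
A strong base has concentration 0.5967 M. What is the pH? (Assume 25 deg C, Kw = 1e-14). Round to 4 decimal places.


A strong base dissociates completely, so [OH-] equals the given concentration.
pOH = -log10([OH-]) = -log10(0.5967) = 0.224244
pH = 14 - pOH = 14 - 0.224244
pH = 13.775756, rounded to 4 dp:

13.7758


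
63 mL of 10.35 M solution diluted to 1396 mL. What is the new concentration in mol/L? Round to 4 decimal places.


Dilution: M1*V1 = M2*V2, solve for M2.
M2 = M1*V1 / V2
M2 = 10.35 * 63 / 1396
M2 = 652.05 / 1396
M2 = 0.46708453 mol/L, rounded to 4 dp:

0.4671 mol/L


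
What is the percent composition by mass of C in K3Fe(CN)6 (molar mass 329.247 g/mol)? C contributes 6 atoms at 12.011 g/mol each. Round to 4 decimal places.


pct = 100 * (n_elem * M_elem) / M_total
mass_contribution = 6 * 12.011 = 72.066 g/mol
pct = 100 * 72.066 / 329.247
pct = 21.88812654 %, rounded to 4 dp:

21.8881 %


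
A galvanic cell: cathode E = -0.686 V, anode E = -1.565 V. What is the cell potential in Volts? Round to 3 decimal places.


Standard cell potential: E_cell = E_cathode - E_anode.
E_cell = -0.686 - (-1.565)
E_cell = 0.879 V, rounded to 3 dp:

0.879 V


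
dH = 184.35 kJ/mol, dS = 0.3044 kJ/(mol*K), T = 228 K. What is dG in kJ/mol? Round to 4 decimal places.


Gibbs: dG = dH - T*dS (consistent units, dS already in kJ/(mol*K)).
T*dS = 228 * 0.3044 = 69.4032
dG = 184.35 - (69.4032)
dG = 114.9468 kJ/mol, rounded to 4 dp:

114.9468 kJ/mol


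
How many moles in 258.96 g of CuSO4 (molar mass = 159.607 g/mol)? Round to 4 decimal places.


n = mass / M
n = 258.96 / 159.607
n = 1.62248523 mol, rounded to 4 dp:

1.6225 mol


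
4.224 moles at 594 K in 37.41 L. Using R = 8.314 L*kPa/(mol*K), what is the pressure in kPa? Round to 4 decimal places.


PV = nRT, solve for P = nRT / V.
nRT = 4.224 * 8.314 * 594 = 20860.2916
P = 20860.2916 / 37.41
P = 557.61271318 kPa, rounded to 4 dp:

557.6127 kPa


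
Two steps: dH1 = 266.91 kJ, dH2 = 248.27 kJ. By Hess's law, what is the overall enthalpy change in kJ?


Hess's law: enthalpy is a state function, so add the step enthalpies.
dH_total = dH1 + dH2 = 266.91 + (248.27)
dH_total = 515.18 kJ:

515.18 kJ


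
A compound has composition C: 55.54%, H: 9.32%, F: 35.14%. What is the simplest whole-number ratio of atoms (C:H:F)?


Assume 100 g of compound, divide each mass% by atomic mass to get moles, then normalize by the smallest to get a raw atom ratio.
Moles per 100 g: C: 55.54/12.011 = 4.6241, H: 9.32/1.008 = 9.246, F: 35.14/18.998 = 1.8497
Raw ratio (divide by min = 1.8497): C: 2.5, H: 4.999, F: 1.0
Multiply by 2 to clear fractions: C: 5.0 ~= 5, H: 9.998 ~= 10, F: 2.0 ~= 2
Reduce by GCD to get the simplest whole-number ratio:

5:10:2


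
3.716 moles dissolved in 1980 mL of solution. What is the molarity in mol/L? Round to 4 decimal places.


Convert volume to liters: V_L = V_mL / 1000.
V_L = 1980 / 1000 = 1.98 L
M = n / V_L = 3.716 / 1.98
M = 1.87676768 mol/L, rounded to 4 dp:

1.8768 mol/L


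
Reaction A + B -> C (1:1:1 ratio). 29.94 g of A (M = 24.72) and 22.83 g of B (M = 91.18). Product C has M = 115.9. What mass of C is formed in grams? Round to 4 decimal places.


Find moles of each reactant; the smaller value is the limiting reagent in a 1:1:1 reaction, so moles_C equals moles of the limiter.
n_A = mass_A / M_A = 29.94 / 24.72 = 1.211165 mol
n_B = mass_B / M_B = 22.83 / 91.18 = 0.250384 mol
Limiting reagent: B (smaller), n_limiting = 0.250384 mol
mass_C = n_limiting * M_C = 0.250384 * 115.9
mass_C = 29.0195056 g, rounded to 4 dp:

29.0195 g


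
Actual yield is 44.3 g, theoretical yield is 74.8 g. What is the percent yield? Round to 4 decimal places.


% yield = 100 * actual / theoretical
% yield = 100 * 44.3 / 74.8
% yield = 59.22459893 %, rounded to 4 dp:

59.2246 %


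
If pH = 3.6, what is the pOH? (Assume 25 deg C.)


At 25 deg C, pH + pOH = 14.
pOH = 14 - pH = 14 - 3.6
pOH = 10.4:

10.40


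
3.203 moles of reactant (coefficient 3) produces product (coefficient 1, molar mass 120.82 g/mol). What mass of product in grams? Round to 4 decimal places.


Use the coefficient ratio to convert reactant moles to product moles, then multiply by the product's molar mass.
moles_P = moles_R * (coeff_P / coeff_R) = 3.203 * (1/3) = 1.067667
mass_P = moles_P * M_P = 1.067667 * 120.82
mass_P = 128.99552694 g, rounded to 4 dp:

128.9955 g


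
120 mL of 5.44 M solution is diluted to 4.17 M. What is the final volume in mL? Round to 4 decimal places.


Dilution: M1*V1 = M2*V2, solve for V2.
V2 = M1*V1 / M2
V2 = 5.44 * 120 / 4.17
V2 = 652.8 / 4.17
V2 = 156.54676259 mL, rounded to 4 dp:

156.5468 mL


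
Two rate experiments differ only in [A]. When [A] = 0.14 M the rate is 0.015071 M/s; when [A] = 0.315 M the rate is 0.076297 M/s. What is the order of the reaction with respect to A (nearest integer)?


Rate is proportional to [A]^n, so rate2/rate1 = ([A]2/[A]1)^n. Take logs to solve for n.
rate2/rate1 = 0.076297 / 0.015071 = 5.0625
[A]2/[A]1 = 0.315 / 0.14 = 2.25
n = ln(5.0625) / ln(2.25) = 2.0
Nearest integer order:

2


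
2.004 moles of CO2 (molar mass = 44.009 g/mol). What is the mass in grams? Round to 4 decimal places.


mass = n * M
mass = 2.004 * 44.009
mass = 88.194036 g, rounded to 4 dp:

88.1940 g


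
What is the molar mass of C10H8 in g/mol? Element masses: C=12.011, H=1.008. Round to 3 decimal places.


M = sum(count * atomic_mass) over atoms.
M = 10*12.011 + 8*1.008
M = 120.11 + 8.064
M = 128.174 g/mol, rounded to 3 dp:

128.174 g/mol


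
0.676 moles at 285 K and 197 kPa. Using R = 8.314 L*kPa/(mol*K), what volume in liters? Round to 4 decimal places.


PV = nRT, solve for V = nRT / P.
nRT = 0.676 * 8.314 * 285 = 1601.7752
V = 1601.7752 / 197
V = 8.13083858 L, rounded to 4 dp:

8.1308 L


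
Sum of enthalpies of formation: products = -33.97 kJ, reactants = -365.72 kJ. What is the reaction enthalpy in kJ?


dH_rxn = sum(dH_f products) - sum(dH_f reactants)
dH_rxn = -33.97 - (-365.72)
dH_rxn = 331.75 kJ:

331.75 kJ


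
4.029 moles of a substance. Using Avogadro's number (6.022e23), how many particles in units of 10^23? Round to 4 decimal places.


N = n * NA, then divide by 1e23 for the requested units.
N / 1e23 = n * 6.022
N / 1e23 = 4.029 * 6.022
N / 1e23 = 24.262638, rounded to 4 dp:

24.2626


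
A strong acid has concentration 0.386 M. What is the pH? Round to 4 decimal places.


A strong acid dissociates completely, so [H+] equals the given concentration.
pH = -log10([H+]) = -log10(0.386)
pH = 0.4134127, rounded to 4 dp:

0.4134


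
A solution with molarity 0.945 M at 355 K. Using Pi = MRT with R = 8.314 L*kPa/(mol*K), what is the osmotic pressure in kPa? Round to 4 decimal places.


Osmotic pressure (van't Hoff): Pi = M*R*T.
RT = 8.314 * 355 = 2951.47
Pi = 0.945 * 2951.47
Pi = 2789.13915 kPa, rounded to 4 dp:

2789.1392 kPa


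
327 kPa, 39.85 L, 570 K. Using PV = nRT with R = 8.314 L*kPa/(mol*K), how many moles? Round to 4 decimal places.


PV = nRT, solve for n = PV / (RT).
PV = 327 * 39.85 = 13030.95
RT = 8.314 * 570 = 4738.98
n = 13030.95 / 4738.98
n = 2.74973729 mol, rounded to 4 dp:

2.7497 mol


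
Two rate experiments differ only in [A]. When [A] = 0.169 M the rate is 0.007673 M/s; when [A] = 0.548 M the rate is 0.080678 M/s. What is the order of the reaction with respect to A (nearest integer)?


Rate is proportional to [A]^n, so rate2/rate1 = ([A]2/[A]1)^n. Take logs to solve for n.
rate2/rate1 = 0.080678 / 0.007673 = 10.5145
[A]2/[A]1 = 0.548 / 0.169 = 3.2426
n = ln(10.5145) / ln(3.2426) = 2.0
Nearest integer order:

2


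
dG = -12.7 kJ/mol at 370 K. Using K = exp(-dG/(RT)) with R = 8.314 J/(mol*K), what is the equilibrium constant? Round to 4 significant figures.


dG is in kJ/mol; multiply by 1000 to match R in J/(mol*K).
RT = 8.314 * 370 = 3076.18 J/mol
exponent = -dG*1000 / (RT) = -(-12.7*1000) / 3076.18 = 4.12849703
K = exp(4.12849703)
K = 62.084542, rounded to 4 significant figures:

62.08


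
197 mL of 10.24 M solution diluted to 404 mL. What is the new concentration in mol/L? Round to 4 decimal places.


Dilution: M1*V1 = M2*V2, solve for M2.
M2 = M1*V1 / V2
M2 = 10.24 * 197 / 404
M2 = 2017.28 / 404
M2 = 4.99326733 mol/L, rounded to 4 dp:

4.9933 mol/L


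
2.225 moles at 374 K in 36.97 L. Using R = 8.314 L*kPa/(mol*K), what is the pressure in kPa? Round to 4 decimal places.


PV = nRT, solve for P = nRT / V.
nRT = 2.225 * 8.314 * 374 = 6918.4951
P = 6918.4951 / 36.97
P = 187.13808764 kPa, rounded to 4 dp:

187.1381 kPa


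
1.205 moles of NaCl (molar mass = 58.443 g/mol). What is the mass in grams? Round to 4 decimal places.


mass = n * M
mass = 1.205 * 58.443
mass = 70.423815 g, rounded to 4 dp:

70.4238 g


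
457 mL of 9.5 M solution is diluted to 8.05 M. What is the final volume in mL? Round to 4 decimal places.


Dilution: M1*V1 = M2*V2, solve for V2.
V2 = M1*V1 / M2
V2 = 9.5 * 457 / 8.05
V2 = 4341.5 / 8.05
V2 = 539.31677019 mL, rounded to 4 dp:

539.3168 mL


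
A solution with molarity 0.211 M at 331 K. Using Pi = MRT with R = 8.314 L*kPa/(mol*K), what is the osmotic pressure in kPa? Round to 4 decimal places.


Osmotic pressure (van't Hoff): Pi = M*R*T.
RT = 8.314 * 331 = 2751.934
Pi = 0.211 * 2751.934
Pi = 580.658074 kPa, rounded to 4 dp:

580.6581 kPa


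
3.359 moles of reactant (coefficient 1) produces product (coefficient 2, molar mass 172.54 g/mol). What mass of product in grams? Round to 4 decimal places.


Use the coefficient ratio to convert reactant moles to product moles, then multiply by the product's molar mass.
moles_P = moles_R * (coeff_P / coeff_R) = 3.359 * (2/1) = 6.718
mass_P = moles_P * M_P = 6.718 * 172.54
mass_P = 1159.12372 g, rounded to 4 dp:

1159.1237 g


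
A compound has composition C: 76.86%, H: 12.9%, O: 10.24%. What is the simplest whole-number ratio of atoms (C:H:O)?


Assume 100 g of compound, divide each mass% by atomic mass to get moles, then normalize by the smallest to get a raw atom ratio.
Moles per 100 g: C: 76.86/12.011 = 6.3991, H: 12.9/1.008 = 12.7976, O: 10.24/15.999 = 0.64
Raw ratio (divide by min = 0.64): C: 9.998, H: 19.995, O: 1.0
Multiply by 1 to clear fractions: C: 9.998 ~= 10, H: 19.995 ~= 20, O: 1.0 ~= 1
Reduce by GCD to get the simplest whole-number ratio:

10:20:1


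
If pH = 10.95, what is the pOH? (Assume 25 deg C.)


At 25 deg C, pH + pOH = 14.
pOH = 14 - pH = 14 - 10.95
pOH = 3.05:

3.05


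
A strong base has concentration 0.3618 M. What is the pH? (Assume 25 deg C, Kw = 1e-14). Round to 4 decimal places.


A strong base dissociates completely, so [OH-] equals the given concentration.
pOH = -log10([OH-]) = -log10(0.3618) = 0.441531
pH = 14 - pOH = 14 - 0.441531
pH = 13.558469, rounded to 4 dp:

13.5585


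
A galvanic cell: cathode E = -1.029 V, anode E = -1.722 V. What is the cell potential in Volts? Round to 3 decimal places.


Standard cell potential: E_cell = E_cathode - E_anode.
E_cell = -1.029 - (-1.722)
E_cell = 0.693 V, rounded to 3 dp:

0.693 V


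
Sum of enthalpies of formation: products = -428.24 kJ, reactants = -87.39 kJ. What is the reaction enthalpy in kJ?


dH_rxn = sum(dH_f products) - sum(dH_f reactants)
dH_rxn = -428.24 - (-87.39)
dH_rxn = -340.85 kJ:

-340.85 kJ


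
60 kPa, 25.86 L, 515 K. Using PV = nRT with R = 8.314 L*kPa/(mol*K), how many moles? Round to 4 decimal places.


PV = nRT, solve for n = PV / (RT).
PV = 60 * 25.86 = 1551.6
RT = 8.314 * 515 = 4281.71
n = 1551.6 / 4281.71
n = 0.36237858 mol, rounded to 4 dp:

0.3624 mol


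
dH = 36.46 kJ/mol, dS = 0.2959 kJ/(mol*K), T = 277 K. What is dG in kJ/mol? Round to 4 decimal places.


Gibbs: dG = dH - T*dS (consistent units, dS already in kJ/(mol*K)).
T*dS = 277 * 0.2959 = 81.9643
dG = 36.46 - (81.9643)
dG = -45.5043 kJ/mol, rounded to 4 dp:

-45.5043 kJ/mol


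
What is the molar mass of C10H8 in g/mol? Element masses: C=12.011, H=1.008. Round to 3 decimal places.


M = sum(count * atomic_mass) over atoms.
M = 10*12.011 + 8*1.008
M = 120.11 + 8.064
M = 128.174 g/mol, rounded to 3 dp:

128.174 g/mol


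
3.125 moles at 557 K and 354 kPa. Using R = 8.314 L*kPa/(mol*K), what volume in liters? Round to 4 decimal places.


PV = nRT, solve for V = nRT / P.
nRT = 3.125 * 8.314 * 557 = 14471.5562
V = 14471.5562 / 354
V = 40.88010226 L, rounded to 4 dp:

40.8801 L


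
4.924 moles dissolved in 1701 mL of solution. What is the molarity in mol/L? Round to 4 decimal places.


Convert volume to liters: V_L = V_mL / 1000.
V_L = 1701 / 1000 = 1.701 L
M = n / V_L = 4.924 / 1.701
M = 2.89476778 mol/L, rounded to 4 dp:

2.8948 mol/L


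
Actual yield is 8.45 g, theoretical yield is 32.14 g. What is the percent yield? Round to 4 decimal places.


% yield = 100 * actual / theoretical
% yield = 100 * 8.45 / 32.14
% yield = 26.29122589 %, rounded to 4 dp:

26.2912 %


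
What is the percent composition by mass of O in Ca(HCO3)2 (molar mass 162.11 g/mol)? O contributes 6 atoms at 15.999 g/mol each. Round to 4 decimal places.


pct = 100 * (n_elem * M_elem) / M_total
mass_contribution = 6 * 15.999 = 95.994 g/mol
pct = 100 * 95.994 / 162.11
pct = 59.2153476 %, rounded to 4 dp:

59.2153 %


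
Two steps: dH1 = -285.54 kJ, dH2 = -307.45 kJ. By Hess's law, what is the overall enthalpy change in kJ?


Hess's law: enthalpy is a state function, so add the step enthalpies.
dH_total = dH1 + dH2 = -285.54 + (-307.45)
dH_total = -592.99 kJ:

-592.99 kJ


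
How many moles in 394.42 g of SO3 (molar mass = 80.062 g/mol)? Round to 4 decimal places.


n = mass / M
n = 394.42 / 80.062
n = 4.92643202 mol, rounded to 4 dp:

4.9264 mol


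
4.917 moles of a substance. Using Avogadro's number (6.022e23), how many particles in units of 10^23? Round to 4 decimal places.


N = n * NA, then divide by 1e23 for the requested units.
N / 1e23 = n * 6.022
N / 1e23 = 4.917 * 6.022
N / 1e23 = 29.610174, rounded to 4 dp:

29.6102


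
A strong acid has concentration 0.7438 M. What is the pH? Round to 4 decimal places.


A strong acid dissociates completely, so [H+] equals the given concentration.
pH = -log10([H+]) = -log10(0.7438)
pH = 0.12854383, rounded to 4 dp:

0.1285


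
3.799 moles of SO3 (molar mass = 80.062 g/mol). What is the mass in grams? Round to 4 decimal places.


mass = n * M
mass = 3.799 * 80.062
mass = 304.155538 g, rounded to 4 dp:

304.1555 g


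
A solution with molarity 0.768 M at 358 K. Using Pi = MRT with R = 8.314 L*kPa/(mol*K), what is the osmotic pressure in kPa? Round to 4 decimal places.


Osmotic pressure (van't Hoff): Pi = M*R*T.
RT = 8.314 * 358 = 2976.412
Pi = 0.768 * 2976.412
Pi = 2285.884416 kPa, rounded to 4 dp:

2285.8844 kPa


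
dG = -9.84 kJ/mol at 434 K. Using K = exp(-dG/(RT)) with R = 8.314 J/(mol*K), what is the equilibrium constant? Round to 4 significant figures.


dG is in kJ/mol; multiply by 1000 to match R in J/(mol*K).
RT = 8.314 * 434 = 3608.276 J/mol
exponent = -dG*1000 / (RT) = -(-9.84*1000) / 3608.276 = 2.72706412
K = exp(2.72706412)
K = 15.287938, rounded to 4 significant figures:

15.29


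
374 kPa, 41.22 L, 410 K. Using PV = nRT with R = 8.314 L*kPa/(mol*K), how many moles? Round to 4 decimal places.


PV = nRT, solve for n = PV / (RT).
PV = 374 * 41.22 = 15416.28
RT = 8.314 * 410 = 3408.74
n = 15416.28 / 3408.74
n = 4.52257432 mol, rounded to 4 dp:

4.5226 mol


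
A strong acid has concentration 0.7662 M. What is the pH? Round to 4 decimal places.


A strong acid dissociates completely, so [H+] equals the given concentration.
pH = -log10([H+]) = -log10(0.7662)
pH = 0.11565785, rounded to 4 dp:

0.1157


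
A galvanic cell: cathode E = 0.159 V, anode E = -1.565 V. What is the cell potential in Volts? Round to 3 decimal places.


Standard cell potential: E_cell = E_cathode - E_anode.
E_cell = 0.159 - (-1.565)
E_cell = 1.724 V, rounded to 3 dp:

1.724 V


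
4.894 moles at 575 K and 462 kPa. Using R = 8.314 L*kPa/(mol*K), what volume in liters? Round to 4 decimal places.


PV = nRT, solve for V = nRT / P.
nRT = 4.894 * 8.314 * 575 = 23396.0117
V = 23396.0117 / 462
V = 50.64071797 L, rounded to 4 dp:

50.6407 L


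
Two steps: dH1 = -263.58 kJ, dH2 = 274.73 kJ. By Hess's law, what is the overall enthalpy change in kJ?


Hess's law: enthalpy is a state function, so add the step enthalpies.
dH_total = dH1 + dH2 = -263.58 + (274.73)
dH_total = 11.15 kJ:

11.15 kJ


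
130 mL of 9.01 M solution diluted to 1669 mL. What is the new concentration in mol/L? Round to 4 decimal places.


Dilution: M1*V1 = M2*V2, solve for M2.
M2 = M1*V1 / V2
M2 = 9.01 * 130 / 1669
M2 = 1171.3 / 1669
M2 = 0.70179748 mol/L, rounded to 4 dp:

0.7018 mol/L


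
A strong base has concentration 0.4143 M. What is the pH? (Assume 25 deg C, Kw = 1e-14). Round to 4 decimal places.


A strong base dissociates completely, so [OH-] equals the given concentration.
pOH = -log10([OH-]) = -log10(0.4143) = 0.382685
pH = 14 - pOH = 14 - 0.382685
pH = 13.617315, rounded to 4 dp:

13.6173


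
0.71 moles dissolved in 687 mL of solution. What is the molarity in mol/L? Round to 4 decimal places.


Convert volume to liters: V_L = V_mL / 1000.
V_L = 687 / 1000 = 0.687 L
M = n / V_L = 0.71 / 0.687
M = 1.03347889 mol/L, rounded to 4 dp:

1.0335 mol/L


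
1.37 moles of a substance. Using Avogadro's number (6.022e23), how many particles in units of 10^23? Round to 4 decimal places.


N = n * NA, then divide by 1e23 for the requested units.
N / 1e23 = n * 6.022
N / 1e23 = 1.37 * 6.022
N / 1e23 = 8.25014, rounded to 4 dp:

8.2501


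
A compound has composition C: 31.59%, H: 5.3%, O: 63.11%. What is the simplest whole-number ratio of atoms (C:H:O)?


Assume 100 g of compound, divide each mass% by atomic mass to get moles, then normalize by the smallest to get a raw atom ratio.
Moles per 100 g: C: 31.59/12.011 = 2.6301, H: 5.3/1.008 = 5.2579, O: 63.11/15.999 = 3.9446
Raw ratio (divide by min = 2.6301): C: 1.0, H: 1.999, O: 1.5
Multiply by 2 to clear fractions: C: 2.0 ~= 2, H: 3.998 ~= 4, O: 3.0 ~= 3
Reduce by GCD to get the simplest whole-number ratio:

2:4:3


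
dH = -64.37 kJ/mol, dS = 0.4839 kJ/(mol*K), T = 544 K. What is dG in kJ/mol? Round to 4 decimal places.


Gibbs: dG = dH - T*dS (consistent units, dS already in kJ/(mol*K)).
T*dS = 544 * 0.4839 = 263.2416
dG = -64.37 - (263.2416)
dG = -327.6116 kJ/mol, rounded to 4 dp:

-327.6116 kJ/mol


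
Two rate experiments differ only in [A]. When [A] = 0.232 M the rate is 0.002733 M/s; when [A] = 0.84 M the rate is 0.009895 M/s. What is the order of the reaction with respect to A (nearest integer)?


Rate is proportional to [A]^n, so rate2/rate1 = ([A]2/[A]1)^n. Take logs to solve for n.
rate2/rate1 = 0.009895 / 0.002733 = 3.6206
[A]2/[A]1 = 0.84 / 0.232 = 3.6207
n = ln(3.6206) / ln(3.6207) = 1.0
Nearest integer order:

1


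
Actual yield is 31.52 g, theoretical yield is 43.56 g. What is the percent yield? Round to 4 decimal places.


% yield = 100 * actual / theoretical
% yield = 100 * 31.52 / 43.56
% yield = 72.35996327 %, rounded to 4 dp:

72.3600 %


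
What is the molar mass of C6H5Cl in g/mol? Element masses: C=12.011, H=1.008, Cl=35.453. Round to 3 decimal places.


M = sum(count * atomic_mass) over atoms.
M = 6*12.011 + 5*1.008 + 1*35.453
M = 72.066 + 5.04 + 35.453
M = 112.559 g/mol, rounded to 3 dp:

112.559 g/mol


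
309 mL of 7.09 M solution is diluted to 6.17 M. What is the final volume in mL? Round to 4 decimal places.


Dilution: M1*V1 = M2*V2, solve for V2.
V2 = M1*V1 / M2
V2 = 7.09 * 309 / 6.17
V2 = 2190.81 / 6.17
V2 = 355.07455429 mL, rounded to 4 dp:

355.0746 mL


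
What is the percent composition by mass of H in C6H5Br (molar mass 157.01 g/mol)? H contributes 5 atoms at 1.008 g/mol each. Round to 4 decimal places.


pct = 100 * (n_elem * M_elem) / M_total
mass_contribution = 5 * 1.008 = 5.04 g/mol
pct = 100 * 5.04 / 157.01
pct = 3.20998663 %, rounded to 4 dp:

3.2100 %


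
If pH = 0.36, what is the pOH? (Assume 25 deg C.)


At 25 deg C, pH + pOH = 14.
pOH = 14 - pH = 14 - 0.36
pOH = 13.64:

13.64


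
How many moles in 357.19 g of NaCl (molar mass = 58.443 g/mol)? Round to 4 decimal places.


n = mass / M
n = 357.19 / 58.443
n = 6.11176702 mol, rounded to 4 dp:

6.1118 mol


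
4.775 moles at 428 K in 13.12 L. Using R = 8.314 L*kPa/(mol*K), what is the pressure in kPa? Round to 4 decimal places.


PV = nRT, solve for P = nRT / V.
nRT = 4.775 * 8.314 * 428 = 16991.3218
P = 16991.3218 / 13.12
P = 1295.07025915 kPa, rounded to 4 dp:

1295.0703 kPa


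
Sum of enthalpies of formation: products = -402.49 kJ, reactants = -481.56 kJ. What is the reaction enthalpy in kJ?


dH_rxn = sum(dH_f products) - sum(dH_f reactants)
dH_rxn = -402.49 - (-481.56)
dH_rxn = 79.07 kJ:

79.07 kJ


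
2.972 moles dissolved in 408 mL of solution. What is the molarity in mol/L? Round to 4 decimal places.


Convert volume to liters: V_L = V_mL / 1000.
V_L = 408 / 1000 = 0.408 L
M = n / V_L = 2.972 / 0.408
M = 7.28431373 mol/L, rounded to 4 dp:

7.2843 mol/L


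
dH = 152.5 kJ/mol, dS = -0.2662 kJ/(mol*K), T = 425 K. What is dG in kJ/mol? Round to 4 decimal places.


Gibbs: dG = dH - T*dS (consistent units, dS already in kJ/(mol*K)).
T*dS = 425 * -0.2662 = -113.135
dG = 152.5 - (-113.135)
dG = 265.635 kJ/mol, rounded to 4 dp:

265.6350 kJ/mol


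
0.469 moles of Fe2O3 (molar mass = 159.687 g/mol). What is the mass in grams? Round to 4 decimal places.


mass = n * M
mass = 0.469 * 159.687
mass = 74.893203 g, rounded to 4 dp:

74.8932 g


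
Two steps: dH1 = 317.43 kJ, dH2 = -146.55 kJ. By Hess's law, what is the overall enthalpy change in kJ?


Hess's law: enthalpy is a state function, so add the step enthalpies.
dH_total = dH1 + dH2 = 317.43 + (-146.55)
dH_total = 170.88 kJ:

170.88 kJ
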